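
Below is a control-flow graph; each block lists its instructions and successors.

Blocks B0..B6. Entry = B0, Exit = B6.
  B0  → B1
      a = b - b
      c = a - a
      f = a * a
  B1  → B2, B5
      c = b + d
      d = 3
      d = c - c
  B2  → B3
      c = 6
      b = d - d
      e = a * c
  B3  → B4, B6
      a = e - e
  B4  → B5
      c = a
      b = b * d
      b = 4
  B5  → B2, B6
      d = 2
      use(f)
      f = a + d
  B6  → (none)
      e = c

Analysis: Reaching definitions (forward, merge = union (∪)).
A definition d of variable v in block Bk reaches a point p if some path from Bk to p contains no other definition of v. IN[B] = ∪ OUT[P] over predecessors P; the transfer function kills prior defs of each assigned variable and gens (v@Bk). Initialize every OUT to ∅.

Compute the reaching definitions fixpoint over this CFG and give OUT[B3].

Converged values:
  B0: | IN={} | OUT={a@B0, c@B0, f@B0}
  B1: | IN={a@B0, c@B0, f@B0} | OUT={a@B0, c@B1, d@B1, f@B0}
  B2: | IN={a@B0, a@B3, b@B4, c@B1, c@B4, d@B1, d@B5, e@B2, f@B0, f@B5} | OUT={a@B0, a@B3, b@B2, c@B2, d@B1, d@B5, e@B2, f@B0, f@B5}
  B3: | IN={a@B0, a@B3, b@B2, c@B2, d@B1, d@B5, e@B2, f@B0, f@B5} | OUT={a@B3, b@B2, c@B2, d@B1, d@B5, e@B2, f@B0, f@B5}
  B4: | IN={a@B3, b@B2, c@B2, d@B1, d@B5, e@B2, f@B0, f@B5} | OUT={a@B3, b@B4, c@B4, d@B1, d@B5, e@B2, f@B0, f@B5}
  B5: | IN={a@B0, a@B3, b@B4, c@B1, c@B4, d@B1, d@B5, e@B2, f@B0, f@B5} | OUT={a@B0, a@B3, b@B4, c@B1, c@B4, d@B5, e@B2, f@B5}
  B6: | IN={a@B0, a@B3, b@B2, b@B4, c@B1, c@B2, c@B4, d@B1, d@B5, e@B2, f@B0, f@B5} | OUT={a@B0, a@B3, b@B2, b@B4, c@B1, c@B2, c@B4, d@B1, d@B5, e@B6, f@B0, f@B5}

Merge at B3: IN[B3] = OUT[B2] = {a@B0, a@B3, b@B2, c@B2, d@B1, d@B5, e@B2, f@B0, f@B5}
Applying B3's transfer function to that IN value gives OUT[B3] (row B3 above).

Answer: {a@B3, b@B2, c@B2, d@B1, d@B5, e@B2, f@B0, f@B5}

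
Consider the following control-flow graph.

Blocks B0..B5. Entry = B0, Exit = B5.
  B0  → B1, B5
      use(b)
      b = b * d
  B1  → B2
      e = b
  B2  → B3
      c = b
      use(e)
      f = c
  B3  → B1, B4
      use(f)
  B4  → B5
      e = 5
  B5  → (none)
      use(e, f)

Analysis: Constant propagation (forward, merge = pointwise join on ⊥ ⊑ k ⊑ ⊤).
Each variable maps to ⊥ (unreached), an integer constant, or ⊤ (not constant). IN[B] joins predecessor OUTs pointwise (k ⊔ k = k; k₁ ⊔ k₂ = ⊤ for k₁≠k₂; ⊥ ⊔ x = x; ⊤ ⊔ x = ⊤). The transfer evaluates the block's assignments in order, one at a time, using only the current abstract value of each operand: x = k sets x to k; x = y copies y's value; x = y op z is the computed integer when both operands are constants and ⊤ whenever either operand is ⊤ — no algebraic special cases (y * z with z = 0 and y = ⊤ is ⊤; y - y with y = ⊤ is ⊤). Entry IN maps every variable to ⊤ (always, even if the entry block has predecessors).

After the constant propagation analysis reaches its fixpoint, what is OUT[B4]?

Answer: {a: ⊤, b: ⊤, c: ⊤, d: ⊤, e: 5, f: ⊤}

Trace:
Per-block solution:
  B0:  IN=(all ⊤)  OUT=(all ⊤)
  B1:  IN=(all ⊤)  OUT=(all ⊤)
  B2:  IN=(all ⊤)  OUT=(all ⊤)
  B3:  IN=(all ⊤)  OUT=(all ⊤)
  B4:  IN=(all ⊤)  OUT={e:5; rest ⊤}
  B5:  IN=(all ⊤)  OUT=(all ⊤)

Merge at B4: IN[B4] = OUT[B3] = {a: ⊤, b: ⊤, c: ⊤, d: ⊤, e: ⊤, f: ⊤}
Applying B4's transfer function to that IN value gives OUT[B4] (row B4 above).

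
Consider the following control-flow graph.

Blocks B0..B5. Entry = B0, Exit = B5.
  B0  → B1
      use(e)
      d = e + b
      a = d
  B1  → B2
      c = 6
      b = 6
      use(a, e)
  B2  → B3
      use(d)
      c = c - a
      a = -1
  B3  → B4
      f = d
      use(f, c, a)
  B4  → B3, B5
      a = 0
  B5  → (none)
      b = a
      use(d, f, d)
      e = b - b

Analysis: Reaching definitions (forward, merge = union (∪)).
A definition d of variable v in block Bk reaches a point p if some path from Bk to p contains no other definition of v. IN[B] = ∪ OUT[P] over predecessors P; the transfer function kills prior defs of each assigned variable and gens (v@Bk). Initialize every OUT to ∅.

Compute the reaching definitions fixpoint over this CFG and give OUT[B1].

Answer: {a@B0, b@B1, c@B1, d@B0}

Trace:
Per-block solution:
  B0:   IN={}   OUT={a@B0, d@B0}
  B1:   IN={a@B0, d@B0}   OUT={a@B0, b@B1, c@B1, d@B0}
  B2:   IN={a@B0, b@B1, c@B1, d@B0}   OUT={a@B2, b@B1, c@B2, d@B0}
  B3:   IN={a@B2, a@B4, b@B1, c@B2, d@B0, f@B3}   OUT={a@B2, a@B4, b@B1, c@B2, d@B0, f@B3}
  B4:   IN={a@B2, a@B4, b@B1, c@B2, d@B0, f@B3}   OUT={a@B4, b@B1, c@B2, d@B0, f@B3}
  B5:   IN={a@B4, b@B1, c@B2, d@B0, f@B3}   OUT={a@B4, b@B5, c@B2, d@B0, e@B5, f@B3}

Merge at B1: IN[B1] = OUT[B0] = {a@B0, d@B0}
Applying B1's transfer function to that IN value gives OUT[B1] (row B1 above).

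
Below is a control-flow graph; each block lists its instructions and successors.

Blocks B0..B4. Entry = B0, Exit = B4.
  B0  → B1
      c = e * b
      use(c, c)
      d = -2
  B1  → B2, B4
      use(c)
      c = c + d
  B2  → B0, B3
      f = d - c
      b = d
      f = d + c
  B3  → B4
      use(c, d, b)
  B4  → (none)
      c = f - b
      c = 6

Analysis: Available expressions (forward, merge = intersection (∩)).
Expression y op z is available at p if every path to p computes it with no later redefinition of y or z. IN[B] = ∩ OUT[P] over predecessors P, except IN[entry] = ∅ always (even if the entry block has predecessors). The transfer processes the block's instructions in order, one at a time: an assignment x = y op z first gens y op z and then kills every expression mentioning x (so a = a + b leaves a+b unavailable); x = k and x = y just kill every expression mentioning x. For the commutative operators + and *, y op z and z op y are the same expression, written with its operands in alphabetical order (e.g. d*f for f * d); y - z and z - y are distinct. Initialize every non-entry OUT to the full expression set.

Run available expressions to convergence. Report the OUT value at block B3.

Fixpoint table:
  B0: | IN={} | OUT={b*e}
  B1: | IN={b*e} | OUT={b*e}
  B2: | IN={b*e} | OUT={c+d, d-c}
  B3: | IN={c+d, d-c} | OUT={c+d, d-c}
  B4: | IN={} | OUT={f-b}

Merge at B3: IN[B3] = OUT[B2] = {c+d, d-c}
Applying B3's transfer function to that IN value gives OUT[B3] (row B3 above).

Answer: {c+d, d-c}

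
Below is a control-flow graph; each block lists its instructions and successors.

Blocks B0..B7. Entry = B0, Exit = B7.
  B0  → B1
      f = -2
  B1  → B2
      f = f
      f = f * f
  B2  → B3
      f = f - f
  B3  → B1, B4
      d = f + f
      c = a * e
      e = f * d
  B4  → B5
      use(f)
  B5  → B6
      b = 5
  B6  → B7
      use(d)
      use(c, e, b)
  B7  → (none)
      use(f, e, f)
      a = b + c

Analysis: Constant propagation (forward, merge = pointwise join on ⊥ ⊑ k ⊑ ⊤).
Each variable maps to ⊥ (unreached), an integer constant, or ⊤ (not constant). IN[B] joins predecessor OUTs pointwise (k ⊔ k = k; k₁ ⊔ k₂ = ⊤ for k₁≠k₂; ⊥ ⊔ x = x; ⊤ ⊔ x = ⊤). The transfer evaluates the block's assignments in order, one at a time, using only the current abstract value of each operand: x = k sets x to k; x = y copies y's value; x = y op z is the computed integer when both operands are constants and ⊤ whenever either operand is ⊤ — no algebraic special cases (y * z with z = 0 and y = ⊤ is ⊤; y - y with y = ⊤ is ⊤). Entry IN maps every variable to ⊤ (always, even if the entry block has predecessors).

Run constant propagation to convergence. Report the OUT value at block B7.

Converged values:
  B0:   IN=(all ⊤)   OUT={f:-2; rest ⊤}
  B1:   IN=(all ⊤)   OUT=(all ⊤)
  B2:   IN=(all ⊤)   OUT=(all ⊤)
  B3:   IN=(all ⊤)   OUT=(all ⊤)
  B4:   IN=(all ⊤)   OUT=(all ⊤)
  B5:   IN=(all ⊤)   OUT={b:5; rest ⊤}
  B6:   IN={b:5; rest ⊤}   OUT={b:5; rest ⊤}
  B7:   IN={b:5; rest ⊤}   OUT={b:5; rest ⊤}

Merge at B7: IN[B7] = OUT[B6] = {a: ⊤, b: 5, c: ⊤, d: ⊤, e: ⊤, f: ⊤}
Applying B7's transfer function to that IN value gives OUT[B7] (row B7 above).

Answer: {a: ⊤, b: 5, c: ⊤, d: ⊤, e: ⊤, f: ⊤}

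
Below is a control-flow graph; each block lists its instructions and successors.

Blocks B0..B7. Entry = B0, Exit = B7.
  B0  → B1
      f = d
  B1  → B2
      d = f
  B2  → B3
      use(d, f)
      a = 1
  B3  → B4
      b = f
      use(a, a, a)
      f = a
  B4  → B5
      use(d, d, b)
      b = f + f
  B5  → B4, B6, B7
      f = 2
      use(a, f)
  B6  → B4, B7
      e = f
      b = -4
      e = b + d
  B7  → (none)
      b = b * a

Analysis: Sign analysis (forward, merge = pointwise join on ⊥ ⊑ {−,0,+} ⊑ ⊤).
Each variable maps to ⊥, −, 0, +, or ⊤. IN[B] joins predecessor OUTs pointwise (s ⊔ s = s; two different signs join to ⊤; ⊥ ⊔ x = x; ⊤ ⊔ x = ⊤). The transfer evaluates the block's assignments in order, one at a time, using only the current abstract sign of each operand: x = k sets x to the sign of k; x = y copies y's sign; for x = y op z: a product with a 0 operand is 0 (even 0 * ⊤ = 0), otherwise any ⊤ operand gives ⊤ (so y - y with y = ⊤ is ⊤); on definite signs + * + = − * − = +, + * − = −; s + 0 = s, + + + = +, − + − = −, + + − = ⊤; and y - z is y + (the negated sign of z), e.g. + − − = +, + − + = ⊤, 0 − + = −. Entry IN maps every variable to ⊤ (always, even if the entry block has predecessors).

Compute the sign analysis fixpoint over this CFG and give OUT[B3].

Answer: {a: +, b: ⊤, c: ⊤, d: ⊤, e: ⊤, f: +}

Working:
Per-block solution:
  B0: | IN=(all ⊤) | OUT=(all ⊤)
  B1: | IN=(all ⊤) | OUT=(all ⊤)
  B2: | IN=(all ⊤) | OUT={a:+; rest ⊤}
  B3: | IN={a:+; rest ⊤} | OUT={a:+, f:+; rest ⊤}
  B4: | IN={a:+, f:+; rest ⊤} | OUT={a:+, b:+, f:+; rest ⊤}
  B5: | IN={a:+, b:+, f:+; rest ⊤} | OUT={a:+, b:+, f:+; rest ⊤}
  B6: | IN={a:+, b:+, f:+; rest ⊤} | OUT={a:+, b:-, f:+; rest ⊤}
  B7: | IN={a:+, f:+; rest ⊤} | OUT={a:+, f:+; rest ⊤}

Merge at B3: IN[B3] = OUT[B2] = {a: +, b: ⊤, c: ⊤, d: ⊤, e: ⊤, f: ⊤}
Applying B3's transfer function to that IN value gives OUT[B3] (row B3 above).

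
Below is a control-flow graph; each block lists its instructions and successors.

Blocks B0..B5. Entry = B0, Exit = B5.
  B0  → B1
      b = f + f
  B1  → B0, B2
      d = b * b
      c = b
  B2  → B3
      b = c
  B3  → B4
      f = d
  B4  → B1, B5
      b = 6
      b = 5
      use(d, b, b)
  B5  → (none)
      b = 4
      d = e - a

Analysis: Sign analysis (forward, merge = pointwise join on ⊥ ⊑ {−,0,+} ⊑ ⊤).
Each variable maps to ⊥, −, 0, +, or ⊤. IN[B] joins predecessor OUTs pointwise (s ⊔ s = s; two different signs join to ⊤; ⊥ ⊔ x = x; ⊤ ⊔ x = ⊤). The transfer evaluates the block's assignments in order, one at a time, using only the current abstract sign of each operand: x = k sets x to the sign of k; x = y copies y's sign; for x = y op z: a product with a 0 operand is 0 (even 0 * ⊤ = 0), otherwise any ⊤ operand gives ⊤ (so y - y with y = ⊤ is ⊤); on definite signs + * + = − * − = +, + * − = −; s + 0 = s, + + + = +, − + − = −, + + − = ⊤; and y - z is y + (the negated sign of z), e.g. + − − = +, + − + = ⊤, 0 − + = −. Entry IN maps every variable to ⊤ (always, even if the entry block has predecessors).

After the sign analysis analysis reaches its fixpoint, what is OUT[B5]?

Converged values:
  B0: | IN=(all ⊤) | OUT=(all ⊤)
  B1: | IN=(all ⊤) | OUT=(all ⊤)
  B2: | IN=(all ⊤) | OUT=(all ⊤)
  B3: | IN=(all ⊤) | OUT=(all ⊤)
  B4: | IN=(all ⊤) | OUT={b:+; rest ⊤}
  B5: | IN={b:+; rest ⊤} | OUT={b:+; rest ⊤}

Merge at B5: IN[B5] = OUT[B4] = {a: ⊤, b: +, c: ⊤, d: ⊤, e: ⊤, f: ⊤}
Applying B5's transfer function to that IN value gives OUT[B5] (row B5 above).

Answer: {a: ⊤, b: +, c: ⊤, d: ⊤, e: ⊤, f: ⊤}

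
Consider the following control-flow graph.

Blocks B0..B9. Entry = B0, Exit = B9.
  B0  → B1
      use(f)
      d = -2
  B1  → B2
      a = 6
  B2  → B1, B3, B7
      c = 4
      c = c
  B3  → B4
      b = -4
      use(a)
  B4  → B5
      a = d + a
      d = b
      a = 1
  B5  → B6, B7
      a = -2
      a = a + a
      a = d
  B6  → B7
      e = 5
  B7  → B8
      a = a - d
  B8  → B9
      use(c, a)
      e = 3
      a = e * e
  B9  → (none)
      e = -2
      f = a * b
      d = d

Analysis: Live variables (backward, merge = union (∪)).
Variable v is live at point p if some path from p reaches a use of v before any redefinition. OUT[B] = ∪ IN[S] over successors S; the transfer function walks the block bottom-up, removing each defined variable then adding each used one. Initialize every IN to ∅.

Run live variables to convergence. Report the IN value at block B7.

Per-block solution:
  B0:   IN={b, f}   OUT={b, d}
  B1:   IN={b, d}   OUT={a, b, d}
  B2:   IN={a, b, d}   OUT={a, b, c, d}
  B3:   IN={a, c, d}   OUT={a, b, c, d}
  B4:   IN={a, b, c, d}   OUT={b, c, d}
  B5:   IN={b, c, d}   OUT={a, b, c, d}
  B6:   IN={a, b, c, d}   OUT={a, b, c, d}
  B7:   IN={a, b, c, d}   OUT={a, b, c, d}
  B8:   IN={a, b, c, d}   OUT={a, b, d}
  B9:   IN={a, b, d}   OUT={}

Merge at B7: OUT[B7] = IN[B8] = {a, b, c, d}
Applying B7's transfer function to that OUT value gives IN[B7] (row B7 above).

Answer: {a, b, c, d}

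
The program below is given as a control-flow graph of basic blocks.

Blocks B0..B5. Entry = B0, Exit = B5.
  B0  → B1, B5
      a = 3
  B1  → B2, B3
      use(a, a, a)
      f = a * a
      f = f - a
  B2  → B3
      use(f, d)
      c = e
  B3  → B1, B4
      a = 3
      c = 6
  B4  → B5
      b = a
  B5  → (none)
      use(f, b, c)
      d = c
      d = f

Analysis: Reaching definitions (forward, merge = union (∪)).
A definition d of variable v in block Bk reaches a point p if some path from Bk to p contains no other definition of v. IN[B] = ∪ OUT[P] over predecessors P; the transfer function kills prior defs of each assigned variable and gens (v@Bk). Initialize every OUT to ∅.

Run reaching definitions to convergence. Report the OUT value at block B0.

Answer: {a@B0}

Trace:
Per-block solution:
  B0:  IN={}  OUT={a@B0}
  B1:  IN={a@B0, a@B3, c@B3, f@B1}  OUT={a@B0, a@B3, c@B3, f@B1}
  B2:  IN={a@B0, a@B3, c@B3, f@B1}  OUT={a@B0, a@B3, c@B2, f@B1}
  B3:  IN={a@B0, a@B3, c@B2, c@B3, f@B1}  OUT={a@B3, c@B3, f@B1}
  B4:  IN={a@B3, c@B3, f@B1}  OUT={a@B3, b@B4, c@B3, f@B1}
  B5:  IN={a@B0, a@B3, b@B4, c@B3, f@B1}  OUT={a@B0, a@B3, b@B4, c@B3, d@B5, f@B1}

B0 is the boundary node: IN[B0] = {}
Applying B0's transfer function to that IN value gives OUT[B0] (row B0 above).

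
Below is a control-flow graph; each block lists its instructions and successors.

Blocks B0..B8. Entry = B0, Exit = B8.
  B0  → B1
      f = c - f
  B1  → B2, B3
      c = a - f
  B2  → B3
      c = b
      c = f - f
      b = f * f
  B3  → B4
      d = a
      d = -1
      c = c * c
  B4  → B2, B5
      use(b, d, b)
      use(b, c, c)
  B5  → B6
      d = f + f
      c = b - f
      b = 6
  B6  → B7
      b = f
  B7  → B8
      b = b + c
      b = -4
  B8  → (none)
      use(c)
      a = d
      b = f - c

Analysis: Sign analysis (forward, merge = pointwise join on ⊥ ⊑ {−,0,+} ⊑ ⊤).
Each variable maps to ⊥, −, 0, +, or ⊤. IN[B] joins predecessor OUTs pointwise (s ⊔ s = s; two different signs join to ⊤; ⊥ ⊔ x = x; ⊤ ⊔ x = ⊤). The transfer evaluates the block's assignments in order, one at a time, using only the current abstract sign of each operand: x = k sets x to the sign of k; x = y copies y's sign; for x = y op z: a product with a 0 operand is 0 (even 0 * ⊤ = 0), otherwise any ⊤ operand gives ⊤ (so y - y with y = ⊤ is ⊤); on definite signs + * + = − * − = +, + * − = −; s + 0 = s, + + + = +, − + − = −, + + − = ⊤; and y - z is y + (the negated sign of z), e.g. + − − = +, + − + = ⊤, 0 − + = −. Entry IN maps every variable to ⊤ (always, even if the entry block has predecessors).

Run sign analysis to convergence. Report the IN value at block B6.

Converged values:
  B0: | IN=(all ⊤) | OUT=(all ⊤)
  B1: | IN=(all ⊤) | OUT=(all ⊤)
  B2: | IN=(all ⊤) | OUT=(all ⊤)
  B3: | IN=(all ⊤) | OUT={d:-; rest ⊤}
  B4: | IN={d:-; rest ⊤} | OUT={d:-; rest ⊤}
  B5: | IN={d:-; rest ⊤} | OUT={b:+; rest ⊤}
  B6: | IN={b:+; rest ⊤} | OUT=(all ⊤)
  B7: | IN=(all ⊤) | OUT={b:-; rest ⊤}
  B8: | IN={b:-; rest ⊤} | OUT=(all ⊤)

Merge at B6: IN[B6] = OUT[B5] = {a: ⊤, b: +, c: ⊤, d: ⊤, e: ⊤, f: ⊤}

Answer: {a: ⊤, b: +, c: ⊤, d: ⊤, e: ⊤, f: ⊤}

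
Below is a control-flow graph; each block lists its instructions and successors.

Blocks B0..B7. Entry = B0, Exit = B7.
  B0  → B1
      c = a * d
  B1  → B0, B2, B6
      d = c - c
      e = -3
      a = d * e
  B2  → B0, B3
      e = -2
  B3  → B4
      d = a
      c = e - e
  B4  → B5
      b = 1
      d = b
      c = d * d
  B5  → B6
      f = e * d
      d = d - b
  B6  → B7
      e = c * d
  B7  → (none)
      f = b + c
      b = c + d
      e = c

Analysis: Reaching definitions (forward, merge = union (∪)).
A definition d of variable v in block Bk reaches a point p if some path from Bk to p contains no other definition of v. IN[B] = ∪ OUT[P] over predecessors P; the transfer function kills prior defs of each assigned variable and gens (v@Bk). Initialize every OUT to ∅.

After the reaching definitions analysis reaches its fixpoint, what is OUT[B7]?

Answer: {a@B1, b@B7, c@B0, c@B4, d@B1, d@B5, e@B7, f@B7}

Trace:
Fixpoint table:
  B0: | IN={a@B1, c@B0, d@B1, e@B1, e@B2} | OUT={a@B1, c@B0, d@B1, e@B1, e@B2}
  B1: | IN={a@B1, c@B0, d@B1, e@B1, e@B2} | OUT={a@B1, c@B0, d@B1, e@B1}
  B2: | IN={a@B1, c@B0, d@B1, e@B1} | OUT={a@B1, c@B0, d@B1, e@B2}
  B3: | IN={a@B1, c@B0, d@B1, e@B2} | OUT={a@B1, c@B3, d@B3, e@B2}
  B4: | IN={a@B1, c@B3, d@B3, e@B2} | OUT={a@B1, b@B4, c@B4, d@B4, e@B2}
  B5: | IN={a@B1, b@B4, c@B4, d@B4, e@B2} | OUT={a@B1, b@B4, c@B4, d@B5, e@B2, f@B5}
  B6: | IN={a@B1, b@B4, c@B0, c@B4, d@B1, d@B5, e@B1, e@B2, f@B5} | OUT={a@B1, b@B4, c@B0, c@B4, d@B1, d@B5, e@B6, f@B5}
  B7: | IN={a@B1, b@B4, c@B0, c@B4, d@B1, d@B5, e@B6, f@B5} | OUT={a@B1, b@B7, c@B0, c@B4, d@B1, d@B5, e@B7, f@B7}

Merge at B7: IN[B7] = OUT[B6] = {a@B1, b@B4, c@B0, c@B4, d@B1, d@B5, e@B6, f@B5}
Applying B7's transfer function to that IN value gives OUT[B7] (row B7 above).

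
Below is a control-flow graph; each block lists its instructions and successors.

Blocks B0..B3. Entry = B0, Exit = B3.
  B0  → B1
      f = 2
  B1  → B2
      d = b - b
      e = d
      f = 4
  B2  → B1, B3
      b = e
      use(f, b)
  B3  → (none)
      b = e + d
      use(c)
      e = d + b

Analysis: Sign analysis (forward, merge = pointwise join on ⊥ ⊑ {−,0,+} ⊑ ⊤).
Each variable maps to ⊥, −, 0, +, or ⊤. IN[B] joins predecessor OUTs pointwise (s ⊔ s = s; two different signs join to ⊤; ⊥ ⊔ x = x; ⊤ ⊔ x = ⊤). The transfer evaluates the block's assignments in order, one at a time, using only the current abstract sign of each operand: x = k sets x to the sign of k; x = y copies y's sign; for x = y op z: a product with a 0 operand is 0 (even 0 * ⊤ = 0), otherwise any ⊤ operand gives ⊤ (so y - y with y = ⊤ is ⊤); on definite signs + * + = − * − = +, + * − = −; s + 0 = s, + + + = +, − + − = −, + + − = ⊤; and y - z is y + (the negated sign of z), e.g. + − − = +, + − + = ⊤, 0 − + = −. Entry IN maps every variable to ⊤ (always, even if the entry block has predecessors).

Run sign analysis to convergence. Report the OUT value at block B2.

Converged values:
  B0: | IN=(all ⊤) | OUT={f:+; rest ⊤}
  B1: | IN={f:+; rest ⊤} | OUT={f:+; rest ⊤}
  B2: | IN={f:+; rest ⊤} | OUT={f:+; rest ⊤}
  B3: | IN={f:+; rest ⊤} | OUT={f:+; rest ⊤}

Merge at B2: IN[B2] = OUT[B1] = {a: ⊤, b: ⊤, c: ⊤, d: ⊤, e: ⊤, f: +}
Applying B2's transfer function to that IN value gives OUT[B2] (row B2 above).

Answer: {a: ⊤, b: ⊤, c: ⊤, d: ⊤, e: ⊤, f: +}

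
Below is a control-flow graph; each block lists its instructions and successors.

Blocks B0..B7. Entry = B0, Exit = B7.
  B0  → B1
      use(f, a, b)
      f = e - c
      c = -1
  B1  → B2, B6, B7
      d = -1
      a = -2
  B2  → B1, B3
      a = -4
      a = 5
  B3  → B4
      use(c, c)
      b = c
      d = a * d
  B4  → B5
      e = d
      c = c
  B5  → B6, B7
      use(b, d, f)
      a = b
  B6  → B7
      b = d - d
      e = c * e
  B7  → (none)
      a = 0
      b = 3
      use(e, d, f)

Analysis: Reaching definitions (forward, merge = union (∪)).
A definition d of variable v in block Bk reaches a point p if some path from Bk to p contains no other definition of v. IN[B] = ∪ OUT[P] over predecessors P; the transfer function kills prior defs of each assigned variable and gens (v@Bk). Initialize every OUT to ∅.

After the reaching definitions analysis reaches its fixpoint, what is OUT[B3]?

Answer: {a@B2, b@B3, c@B0, d@B3, f@B0}

Trace:
Fixpoint table:
  B0:   IN={}   OUT={c@B0, f@B0}
  B1:   IN={a@B2, c@B0, d@B1, f@B0}   OUT={a@B1, c@B0, d@B1, f@B0}
  B2:   IN={a@B1, c@B0, d@B1, f@B0}   OUT={a@B2, c@B0, d@B1, f@B0}
  B3:   IN={a@B2, c@B0, d@B1, f@B0}   OUT={a@B2, b@B3, c@B0, d@B3, f@B0}
  B4:   IN={a@B2, b@B3, c@B0, d@B3, f@B0}   OUT={a@B2, b@B3, c@B4, d@B3, e@B4, f@B0}
  B5:   IN={a@B2, b@B3, c@B4, d@B3, e@B4, f@B0}   OUT={a@B5, b@B3, c@B4, d@B3, e@B4, f@B0}
  B6:   IN={a@B1, a@B5, b@B3, c@B0, c@B4, d@B1, d@B3, e@B4, f@B0}   OUT={a@B1, a@B5, b@B6, c@B0, c@B4, d@B1, d@B3, e@B6, f@B0}
  B7:   IN={a@B1, a@B5, b@B3, b@B6, c@B0, c@B4, d@B1, d@B3, e@B4, e@B6, f@B0}   OUT={a@B7, b@B7, c@B0, c@B4, d@B1, d@B3, e@B4, e@B6, f@B0}

Merge at B3: IN[B3] = OUT[B2] = {a@B2, c@B0, d@B1, f@B0}
Applying B3's transfer function to that IN value gives OUT[B3] (row B3 above).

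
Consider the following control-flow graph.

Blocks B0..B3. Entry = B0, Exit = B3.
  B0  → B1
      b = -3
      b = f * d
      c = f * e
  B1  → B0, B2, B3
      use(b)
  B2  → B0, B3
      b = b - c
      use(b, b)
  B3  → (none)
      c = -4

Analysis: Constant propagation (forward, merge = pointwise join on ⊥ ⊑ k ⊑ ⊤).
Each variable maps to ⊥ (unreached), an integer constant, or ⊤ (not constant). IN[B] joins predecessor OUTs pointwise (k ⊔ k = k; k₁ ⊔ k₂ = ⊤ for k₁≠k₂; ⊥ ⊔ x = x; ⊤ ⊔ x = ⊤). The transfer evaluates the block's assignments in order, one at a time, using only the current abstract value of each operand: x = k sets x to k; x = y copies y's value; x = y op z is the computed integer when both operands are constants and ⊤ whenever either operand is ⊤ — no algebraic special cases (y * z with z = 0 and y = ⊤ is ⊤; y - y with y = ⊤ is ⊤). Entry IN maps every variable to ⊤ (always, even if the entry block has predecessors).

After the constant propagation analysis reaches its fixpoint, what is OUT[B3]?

Fixpoint table:
  B0: | IN=(all ⊤) | OUT=(all ⊤)
  B1: | IN=(all ⊤) | OUT=(all ⊤)
  B2: | IN=(all ⊤) | OUT=(all ⊤)
  B3: | IN=(all ⊤) | OUT={c:-4; rest ⊤}

Merge at B3: IN[B3] = OUT[B1] ⊔ OUT[B2] = {a: ⊤, b: ⊤, c: ⊤, d: ⊤, e: ⊤, f: ⊤}
Applying B3's transfer function to that IN value gives OUT[B3] (row B3 above).

Answer: {a: ⊤, b: ⊤, c: -4, d: ⊤, e: ⊤, f: ⊤}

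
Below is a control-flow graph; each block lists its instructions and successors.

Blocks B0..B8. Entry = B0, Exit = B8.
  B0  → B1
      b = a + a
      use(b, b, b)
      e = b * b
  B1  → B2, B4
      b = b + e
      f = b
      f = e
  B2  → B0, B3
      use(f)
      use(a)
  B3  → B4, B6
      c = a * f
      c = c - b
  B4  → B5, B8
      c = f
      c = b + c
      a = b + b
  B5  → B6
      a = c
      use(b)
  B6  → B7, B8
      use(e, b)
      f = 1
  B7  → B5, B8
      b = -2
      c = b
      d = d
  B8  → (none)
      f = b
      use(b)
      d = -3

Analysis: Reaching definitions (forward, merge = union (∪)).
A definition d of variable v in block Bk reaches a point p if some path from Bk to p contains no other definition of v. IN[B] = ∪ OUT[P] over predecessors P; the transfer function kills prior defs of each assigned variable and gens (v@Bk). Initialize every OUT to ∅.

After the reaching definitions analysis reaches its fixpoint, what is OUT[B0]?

Converged values:
  B0:  IN={b@B1, e@B0, f@B1}  OUT={b@B0, e@B0, f@B1}
  B1:  IN={b@B0, e@B0, f@B1}  OUT={b@B1, e@B0, f@B1}
  B2:  IN={b@B1, e@B0, f@B1}  OUT={b@B1, e@B0, f@B1}
  B3:  IN={b@B1, e@B0, f@B1}  OUT={b@B1, c@B3, e@B0, f@B1}
  B4:  IN={b@B1, c@B3, e@B0, f@B1}  OUT={a@B4, b@B1, c@B4, e@B0, f@B1}
  B5:  IN={a@B4, a@B5, b@B1, b@B7, c@B4, c@B7, d@B7, e@B0, f@B1, f@B6}  OUT={a@B5, b@B1, b@B7, c@B4, c@B7, d@B7, e@B0, f@B1, f@B6}
  B6:  IN={a@B5, b@B1, b@B7, c@B3, c@B4, c@B7, d@B7, e@B0, f@B1, f@B6}  OUT={a@B5, b@B1, b@B7, c@B3, c@B4, c@B7, d@B7, e@B0, f@B6}
  B7:  IN={a@B5, b@B1, b@B7, c@B3, c@B4, c@B7, d@B7, e@B0, f@B6}  OUT={a@B5, b@B7, c@B7, d@B7, e@B0, f@B6}
  B8:  IN={a@B4, a@B5, b@B1, b@B7, c@B3, c@B4, c@B7, d@B7, e@B0, f@B1, f@B6}  OUT={a@B4, a@B5, b@B1, b@B7, c@B3, c@B4, c@B7, d@B8, e@B0, f@B8}

Merge at B0 (entry node, so the boundary value {} is joined with the incoming edge(s)): IN[B0] = {} ⊔ OUT[B2] = {b@B1, e@B0, f@B1}
Applying B0's transfer function to that IN value gives OUT[B0] (row B0 above).

Answer: {b@B0, e@B0, f@B1}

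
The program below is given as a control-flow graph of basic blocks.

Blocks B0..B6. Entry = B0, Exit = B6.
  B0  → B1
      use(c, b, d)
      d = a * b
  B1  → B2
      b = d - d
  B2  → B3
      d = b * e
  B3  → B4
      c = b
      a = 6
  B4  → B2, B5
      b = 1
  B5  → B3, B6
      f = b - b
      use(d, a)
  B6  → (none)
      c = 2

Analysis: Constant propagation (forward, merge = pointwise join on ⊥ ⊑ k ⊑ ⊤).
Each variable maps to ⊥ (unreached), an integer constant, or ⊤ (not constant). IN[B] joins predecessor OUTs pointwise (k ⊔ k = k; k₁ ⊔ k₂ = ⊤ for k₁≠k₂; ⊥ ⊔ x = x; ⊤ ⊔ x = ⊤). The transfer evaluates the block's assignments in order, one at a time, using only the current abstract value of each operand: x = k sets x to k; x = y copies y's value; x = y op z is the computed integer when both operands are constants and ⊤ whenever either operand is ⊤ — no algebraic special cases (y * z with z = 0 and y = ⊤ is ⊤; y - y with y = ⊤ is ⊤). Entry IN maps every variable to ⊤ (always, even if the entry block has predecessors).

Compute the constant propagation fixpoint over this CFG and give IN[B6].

Answer: {a: 6, b: 1, c: ⊤, d: ⊤, e: ⊤, f: 0}

Working:
Per-block solution:
  B0: | IN=(all ⊤) | OUT=(all ⊤)
  B1: | IN=(all ⊤) | OUT=(all ⊤)
  B2: | IN=(all ⊤) | OUT=(all ⊤)
  B3: | IN=(all ⊤) | OUT={a:6; rest ⊤}
  B4: | IN={a:6; rest ⊤} | OUT={a:6, b:1; rest ⊤}
  B5: | IN={a:6, b:1; rest ⊤} | OUT={a:6, b:1, f:0; rest ⊤}
  B6: | IN={a:6, b:1, f:0; rest ⊤} | OUT={a:6, b:1, c:2, f:0; rest ⊤}

Merge at B6: IN[B6] = OUT[B5] = {a: 6, b: 1, c: ⊤, d: ⊤, e: ⊤, f: 0}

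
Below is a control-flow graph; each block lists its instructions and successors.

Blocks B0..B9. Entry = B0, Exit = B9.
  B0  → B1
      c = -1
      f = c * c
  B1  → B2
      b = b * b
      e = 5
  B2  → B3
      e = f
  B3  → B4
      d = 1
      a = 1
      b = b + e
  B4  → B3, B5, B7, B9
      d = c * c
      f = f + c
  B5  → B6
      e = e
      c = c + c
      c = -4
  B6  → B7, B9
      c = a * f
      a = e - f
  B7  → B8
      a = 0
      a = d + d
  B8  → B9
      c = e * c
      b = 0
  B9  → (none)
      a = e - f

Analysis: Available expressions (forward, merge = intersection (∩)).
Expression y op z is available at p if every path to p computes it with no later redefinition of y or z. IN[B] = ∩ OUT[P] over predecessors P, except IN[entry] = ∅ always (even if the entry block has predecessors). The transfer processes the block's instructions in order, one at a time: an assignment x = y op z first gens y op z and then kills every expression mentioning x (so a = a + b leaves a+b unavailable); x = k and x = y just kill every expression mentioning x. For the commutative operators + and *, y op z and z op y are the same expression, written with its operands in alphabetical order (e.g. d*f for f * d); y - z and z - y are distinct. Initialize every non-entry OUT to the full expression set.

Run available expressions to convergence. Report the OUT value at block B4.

Converged values:
  B0:  IN={}  OUT={c*c}
  B1:  IN={c*c}  OUT={c*c}
  B2:  IN={c*c}  OUT={c*c}
  B3:  IN={c*c}  OUT={c*c}
  B4:  IN={c*c}  OUT={c*c}
  B5:  IN={c*c}  OUT={}
  B6:  IN={}  OUT={e-f}
  B7:  IN={}  OUT={d+d}
  B8:  IN={d+d}  OUT={d+d}
  B9:  IN={}  OUT={e-f}

Merge at B4: IN[B4] = OUT[B3] = {c*c}
Applying B4's transfer function to that IN value gives OUT[B4] (row B4 above).

Answer: {c*c}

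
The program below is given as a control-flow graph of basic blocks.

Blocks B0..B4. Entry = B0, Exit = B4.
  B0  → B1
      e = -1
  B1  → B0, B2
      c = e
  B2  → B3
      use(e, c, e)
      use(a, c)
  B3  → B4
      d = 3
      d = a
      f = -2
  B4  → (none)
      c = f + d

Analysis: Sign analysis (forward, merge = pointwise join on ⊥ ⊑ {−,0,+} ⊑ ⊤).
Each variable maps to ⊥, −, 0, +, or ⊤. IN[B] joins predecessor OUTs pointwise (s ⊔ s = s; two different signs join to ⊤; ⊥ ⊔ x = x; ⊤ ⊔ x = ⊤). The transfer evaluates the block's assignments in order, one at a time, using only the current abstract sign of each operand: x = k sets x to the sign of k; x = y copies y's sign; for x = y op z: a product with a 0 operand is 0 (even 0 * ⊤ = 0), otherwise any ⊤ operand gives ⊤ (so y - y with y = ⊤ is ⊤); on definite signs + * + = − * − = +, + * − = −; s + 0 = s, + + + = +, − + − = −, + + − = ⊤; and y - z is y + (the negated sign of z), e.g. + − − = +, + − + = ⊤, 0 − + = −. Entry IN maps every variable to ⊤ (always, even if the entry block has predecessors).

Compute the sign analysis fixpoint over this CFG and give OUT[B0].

Answer: {a: ⊤, b: ⊤, c: ⊤, d: ⊤, e: -, f: ⊤}

Working:
Fixpoint table:
  B0:  IN=(all ⊤)  OUT={e:-; rest ⊤}
  B1:  IN={e:-; rest ⊤}  OUT={c:-, e:-; rest ⊤}
  B2:  IN={c:-, e:-; rest ⊤}  OUT={c:-, e:-; rest ⊤}
  B3:  IN={c:-, e:-; rest ⊤}  OUT={c:-, e:-, f:-; rest ⊤}
  B4:  IN={c:-, e:-, f:-; rest ⊤}  OUT={e:-, f:-; rest ⊤}

Merge at B0 (entry node, so the boundary value (all ⊤) is joined with the incoming edge(s)): IN[B0] = (all ⊤) ⊔ OUT[B1] = {a: ⊤, b: ⊤, c: ⊤, d: ⊤, e: ⊤, f: ⊤}
Applying B0's transfer function to that IN value gives OUT[B0] (row B0 above).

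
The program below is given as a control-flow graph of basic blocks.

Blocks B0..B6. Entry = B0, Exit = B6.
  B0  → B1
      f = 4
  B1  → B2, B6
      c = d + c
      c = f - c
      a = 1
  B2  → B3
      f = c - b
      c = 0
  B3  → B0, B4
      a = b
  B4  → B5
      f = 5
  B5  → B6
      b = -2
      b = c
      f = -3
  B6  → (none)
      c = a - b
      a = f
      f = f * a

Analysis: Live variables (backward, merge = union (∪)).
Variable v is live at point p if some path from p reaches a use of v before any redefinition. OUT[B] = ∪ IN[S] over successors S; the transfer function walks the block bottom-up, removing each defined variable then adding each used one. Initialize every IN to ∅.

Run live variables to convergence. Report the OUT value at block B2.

Answer: {b, c, d}

Working:
Per-block solution:
  B0:   IN={b, c, d}   OUT={b, c, d, f}
  B1:   IN={b, c, d, f}   OUT={a, b, c, d, f}
  B2:   IN={b, c, d}   OUT={b, c, d}
  B3:   IN={b, c, d}   OUT={a, b, c, d}
  B4:   IN={a, c}   OUT={a, c}
  B5:   IN={a, c}   OUT={a, b, f}
  B6:   IN={a, b, f}   OUT={}

Merge at B2: OUT[B2] = IN[B3] = {b, c, d}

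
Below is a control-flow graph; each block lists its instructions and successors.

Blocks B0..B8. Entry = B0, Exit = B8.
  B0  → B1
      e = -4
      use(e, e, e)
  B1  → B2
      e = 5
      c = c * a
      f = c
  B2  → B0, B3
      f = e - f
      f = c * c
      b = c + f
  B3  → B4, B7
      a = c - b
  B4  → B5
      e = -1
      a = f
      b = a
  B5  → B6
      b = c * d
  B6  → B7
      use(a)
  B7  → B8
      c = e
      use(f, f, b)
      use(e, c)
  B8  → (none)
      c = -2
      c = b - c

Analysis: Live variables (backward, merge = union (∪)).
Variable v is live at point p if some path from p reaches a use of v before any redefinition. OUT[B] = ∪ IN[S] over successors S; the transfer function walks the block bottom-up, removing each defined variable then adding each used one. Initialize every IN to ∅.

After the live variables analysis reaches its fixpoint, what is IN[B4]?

Per-block solution:
  B0:  IN={a, c, d}  OUT={a, c, d}
  B1:  IN={a, c, d}  OUT={a, c, d, e, f}
  B2:  IN={a, c, d, e, f}  OUT={a, b, c, d, e, f}
  B3:  IN={b, c, d, e, f}  OUT={b, c, d, e, f}
  B4:  IN={c, d, f}  OUT={a, c, d, e, f}
  B5:  IN={a, c, d, e, f}  OUT={a, b, e, f}
  B6:  IN={a, b, e, f}  OUT={b, e, f}
  B7:  IN={b, e, f}  OUT={b}
  B8:  IN={b}  OUT={}

Merge at B4: OUT[B4] = IN[B5] = {a, c, d, e, f}
Applying B4's transfer function to that OUT value gives IN[B4] (row B4 above).

Answer: {c, d, f}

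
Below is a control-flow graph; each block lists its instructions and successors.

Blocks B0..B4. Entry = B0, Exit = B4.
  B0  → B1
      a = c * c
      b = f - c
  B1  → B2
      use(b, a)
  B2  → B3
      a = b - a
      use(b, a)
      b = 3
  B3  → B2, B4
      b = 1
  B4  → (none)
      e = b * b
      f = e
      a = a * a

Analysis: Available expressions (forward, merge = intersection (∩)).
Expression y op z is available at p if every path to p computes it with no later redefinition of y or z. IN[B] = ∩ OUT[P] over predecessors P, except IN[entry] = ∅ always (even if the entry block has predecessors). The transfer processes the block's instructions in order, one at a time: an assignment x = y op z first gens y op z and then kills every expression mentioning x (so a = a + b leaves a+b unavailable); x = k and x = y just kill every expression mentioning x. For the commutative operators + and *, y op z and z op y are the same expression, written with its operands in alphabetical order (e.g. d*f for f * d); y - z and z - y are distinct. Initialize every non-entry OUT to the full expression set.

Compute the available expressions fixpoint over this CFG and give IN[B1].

Answer: {c*c, f-c}

Derivation:
Fixpoint table:
  B0:   IN={}   OUT={c*c, f-c}
  B1:   IN={c*c, f-c}   OUT={c*c, f-c}
  B2:   IN={c*c, f-c}   OUT={c*c, f-c}
  B3:   IN={c*c, f-c}   OUT={c*c, f-c}
  B4:   IN={c*c, f-c}   OUT={b*b, c*c}

Merge at B1: IN[B1] = OUT[B0] = {c*c, f-c}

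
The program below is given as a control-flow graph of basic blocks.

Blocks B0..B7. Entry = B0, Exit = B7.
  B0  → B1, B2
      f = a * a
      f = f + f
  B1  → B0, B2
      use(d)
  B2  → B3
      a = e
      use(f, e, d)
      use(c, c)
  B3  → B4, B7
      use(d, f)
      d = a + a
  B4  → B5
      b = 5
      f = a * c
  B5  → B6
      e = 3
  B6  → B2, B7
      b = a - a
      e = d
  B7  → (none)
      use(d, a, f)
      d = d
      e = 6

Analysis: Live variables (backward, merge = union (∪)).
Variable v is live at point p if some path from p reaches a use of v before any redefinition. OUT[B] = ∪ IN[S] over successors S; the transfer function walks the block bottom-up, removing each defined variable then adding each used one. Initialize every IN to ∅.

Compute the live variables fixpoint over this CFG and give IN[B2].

Answer: {c, d, e, f}

Derivation:
Converged values:
  B0:  IN={a, c, d, e}  OUT={a, c, d, e, f}
  B1:  IN={a, c, d, e, f}  OUT={a, c, d, e, f}
  B2:  IN={c, d, e, f}  OUT={a, c, d, f}
  B3:  IN={a, c, d, f}  OUT={a, c, d, f}
  B4:  IN={a, c, d}  OUT={a, c, d, f}
  B5:  IN={a, c, d, f}  OUT={a, c, d, f}
  B6:  IN={a, c, d, f}  OUT={a, c, d, e, f}
  B7:  IN={a, d, f}  OUT={}

Merge at B2: OUT[B2] = IN[B3] = {a, c, d, f}
Applying B2's transfer function to that OUT value gives IN[B2] (row B2 above).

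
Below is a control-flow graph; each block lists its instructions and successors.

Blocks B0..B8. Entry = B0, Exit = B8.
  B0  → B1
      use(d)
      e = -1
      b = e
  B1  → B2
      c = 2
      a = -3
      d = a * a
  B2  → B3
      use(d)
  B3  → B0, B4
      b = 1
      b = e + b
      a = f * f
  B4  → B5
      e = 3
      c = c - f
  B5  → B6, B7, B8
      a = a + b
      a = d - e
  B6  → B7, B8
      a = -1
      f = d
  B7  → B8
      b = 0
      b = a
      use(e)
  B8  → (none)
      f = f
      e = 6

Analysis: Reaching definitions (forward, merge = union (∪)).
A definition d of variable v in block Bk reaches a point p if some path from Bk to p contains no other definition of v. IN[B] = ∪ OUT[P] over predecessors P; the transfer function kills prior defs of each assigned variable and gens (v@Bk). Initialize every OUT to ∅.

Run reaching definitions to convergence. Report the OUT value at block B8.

Answer: {a@B5, a@B6, b@B3, b@B7, c@B4, d@B1, e@B8, f@B8}

Derivation:
Fixpoint table:
  B0:   IN={a@B3, b@B3, c@B1, d@B1, e@B0}   OUT={a@B3, b@B0, c@B1, d@B1, e@B0}
  B1:   IN={a@B3, b@B0, c@B1, d@B1, e@B0}   OUT={a@B1, b@B0, c@B1, d@B1, e@B0}
  B2:   IN={a@B1, b@B0, c@B1, d@B1, e@B0}   OUT={a@B1, b@B0, c@B1, d@B1, e@B0}
  B3:   IN={a@B1, b@B0, c@B1, d@B1, e@B0}   OUT={a@B3, b@B3, c@B1, d@B1, e@B0}
  B4:   IN={a@B3, b@B3, c@B1, d@B1, e@B0}   OUT={a@B3, b@B3, c@B4, d@B1, e@B4}
  B5:   IN={a@B3, b@B3, c@B4, d@B1, e@B4}   OUT={a@B5, b@B3, c@B4, d@B1, e@B4}
  B6:   IN={a@B5, b@B3, c@B4, d@B1, e@B4}   OUT={a@B6, b@B3, c@B4, d@B1, e@B4, f@B6}
  B7:   IN={a@B5, a@B6, b@B3, c@B4, d@B1, e@B4, f@B6}   OUT={a@B5, a@B6, b@B7, c@B4, d@B1, e@B4, f@B6}
  B8:   IN={a@B5, a@B6, b@B3, b@B7, c@B4, d@B1, e@B4, f@B6}   OUT={a@B5, a@B6, b@B3, b@B7, c@B4, d@B1, e@B8, f@B8}

Merge at B8: IN[B8] = OUT[B5] ⊔ OUT[B6] ⊔ OUT[B7] = {a@B5, a@B6, b@B3, b@B7, c@B4, d@B1, e@B4, f@B6}
Applying B8's transfer function to that IN value gives OUT[B8] (row B8 above).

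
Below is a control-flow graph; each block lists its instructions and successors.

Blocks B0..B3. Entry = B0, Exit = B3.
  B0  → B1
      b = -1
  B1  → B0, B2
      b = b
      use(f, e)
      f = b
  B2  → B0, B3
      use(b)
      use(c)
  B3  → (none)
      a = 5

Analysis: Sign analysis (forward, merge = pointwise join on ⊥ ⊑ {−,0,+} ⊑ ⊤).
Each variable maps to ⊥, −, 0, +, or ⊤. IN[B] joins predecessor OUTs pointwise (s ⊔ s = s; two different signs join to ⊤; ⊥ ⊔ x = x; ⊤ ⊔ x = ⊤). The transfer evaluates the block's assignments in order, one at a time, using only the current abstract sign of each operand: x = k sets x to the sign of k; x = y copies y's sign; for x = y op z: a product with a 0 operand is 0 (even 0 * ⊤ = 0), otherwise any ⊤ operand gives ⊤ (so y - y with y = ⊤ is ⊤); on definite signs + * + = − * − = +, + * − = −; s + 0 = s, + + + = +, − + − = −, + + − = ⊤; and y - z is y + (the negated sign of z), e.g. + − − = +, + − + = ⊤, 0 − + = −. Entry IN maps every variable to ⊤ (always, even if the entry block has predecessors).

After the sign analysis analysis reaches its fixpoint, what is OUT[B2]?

Fixpoint table:
  B0: | IN=(all ⊤) | OUT={b:-; rest ⊤}
  B1: | IN={b:-; rest ⊤} | OUT={b:-, f:-; rest ⊤}
  B2: | IN={b:-, f:-; rest ⊤} | OUT={b:-, f:-; rest ⊤}
  B3: | IN={b:-, f:-; rest ⊤} | OUT={a:+, b:-, f:-; rest ⊤}

Merge at B2: IN[B2] = OUT[B1] = {a: ⊤, b: -, c: ⊤, d: ⊤, e: ⊤, f: -}
Applying B2's transfer function to that IN value gives OUT[B2] (row B2 above).

Answer: {a: ⊤, b: -, c: ⊤, d: ⊤, e: ⊤, f: -}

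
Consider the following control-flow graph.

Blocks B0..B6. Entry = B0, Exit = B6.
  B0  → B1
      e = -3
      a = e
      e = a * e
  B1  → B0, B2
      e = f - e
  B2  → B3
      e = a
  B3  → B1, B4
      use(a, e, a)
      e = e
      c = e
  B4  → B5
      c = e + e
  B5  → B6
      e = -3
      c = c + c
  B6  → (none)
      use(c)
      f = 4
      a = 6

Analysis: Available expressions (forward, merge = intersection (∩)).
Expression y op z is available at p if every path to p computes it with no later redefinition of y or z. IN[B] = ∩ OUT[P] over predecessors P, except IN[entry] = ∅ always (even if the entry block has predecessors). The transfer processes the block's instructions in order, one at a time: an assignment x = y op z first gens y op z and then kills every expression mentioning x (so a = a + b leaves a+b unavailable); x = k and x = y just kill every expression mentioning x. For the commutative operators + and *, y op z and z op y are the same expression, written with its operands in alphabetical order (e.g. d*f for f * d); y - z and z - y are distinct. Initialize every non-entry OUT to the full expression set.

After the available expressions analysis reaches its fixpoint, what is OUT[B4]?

Answer: {e+e}

Trace:
Converged values:
  B0: | IN={} | OUT={}
  B1: | IN={} | OUT={}
  B2: | IN={} | OUT={}
  B3: | IN={} | OUT={}
  B4: | IN={} | OUT={e+e}
  B5: | IN={e+e} | OUT={}
  B6: | IN={} | OUT={}

Merge at B4: IN[B4] = OUT[B3] = {}
Applying B4's transfer function to that IN value gives OUT[B4] (row B4 above).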